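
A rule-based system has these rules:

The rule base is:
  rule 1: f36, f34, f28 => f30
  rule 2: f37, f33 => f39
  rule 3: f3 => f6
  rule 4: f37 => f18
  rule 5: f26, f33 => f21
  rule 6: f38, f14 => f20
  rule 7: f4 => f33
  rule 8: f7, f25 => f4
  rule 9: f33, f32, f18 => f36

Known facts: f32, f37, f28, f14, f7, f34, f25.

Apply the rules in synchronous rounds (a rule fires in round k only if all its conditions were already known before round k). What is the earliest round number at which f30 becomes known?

4

Round 1: rule 4 [f37 => f18]; rule 8 [f7, f25 => f4]. Adds f18, f4.
Round 2: rule 7 [f4 => f33]. Adds f33.
Round 3: rule 2 [f37, f33 => f39]; rule 9 [f33, f32, f18 => f36]. Adds f39, f36.
Round 4: rule 1 [f36, f34, f28 => f30]. Adds f30.
f30 first appears in round 4.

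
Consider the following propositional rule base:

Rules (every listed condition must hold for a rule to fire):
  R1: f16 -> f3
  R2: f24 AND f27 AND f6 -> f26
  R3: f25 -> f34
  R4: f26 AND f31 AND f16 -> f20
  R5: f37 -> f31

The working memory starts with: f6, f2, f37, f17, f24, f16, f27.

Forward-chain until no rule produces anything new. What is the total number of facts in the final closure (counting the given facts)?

Round 1: R1 [f16 -> f3]; R2 [f24 AND f27 AND f6 -> f26]; R5 [f37 -> f31]. Adds f3, f26, f31.
Round 2: R4 [f26 AND f31 AND f16 -> f20]. Adds f20.
Closure: {f16, f17, f2, f20, f24, f26, f27, f3, f31, f37, f6} — 11 facts.

11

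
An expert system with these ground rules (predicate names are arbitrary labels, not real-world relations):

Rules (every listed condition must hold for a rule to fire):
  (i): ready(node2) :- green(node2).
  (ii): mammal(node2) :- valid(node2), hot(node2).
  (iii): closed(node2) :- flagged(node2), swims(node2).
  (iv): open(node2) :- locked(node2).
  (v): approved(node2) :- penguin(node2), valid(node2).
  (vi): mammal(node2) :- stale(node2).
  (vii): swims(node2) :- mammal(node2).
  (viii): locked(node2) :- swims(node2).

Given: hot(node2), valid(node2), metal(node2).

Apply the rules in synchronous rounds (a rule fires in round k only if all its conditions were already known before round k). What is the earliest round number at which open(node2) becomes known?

4

Round 1: (ii) [mammal(node2) :- valid(node2), hot(node2).]. Adds mammal(node2).
Round 2: (vii) [swims(node2) :- mammal(node2).]. Adds swims(node2).
Round 3: (viii) [locked(node2) :- swims(node2).]. Adds locked(node2).
Round 4: (iv) [open(node2) :- locked(node2).]. Adds open(node2).
open(node2) first appears in round 4.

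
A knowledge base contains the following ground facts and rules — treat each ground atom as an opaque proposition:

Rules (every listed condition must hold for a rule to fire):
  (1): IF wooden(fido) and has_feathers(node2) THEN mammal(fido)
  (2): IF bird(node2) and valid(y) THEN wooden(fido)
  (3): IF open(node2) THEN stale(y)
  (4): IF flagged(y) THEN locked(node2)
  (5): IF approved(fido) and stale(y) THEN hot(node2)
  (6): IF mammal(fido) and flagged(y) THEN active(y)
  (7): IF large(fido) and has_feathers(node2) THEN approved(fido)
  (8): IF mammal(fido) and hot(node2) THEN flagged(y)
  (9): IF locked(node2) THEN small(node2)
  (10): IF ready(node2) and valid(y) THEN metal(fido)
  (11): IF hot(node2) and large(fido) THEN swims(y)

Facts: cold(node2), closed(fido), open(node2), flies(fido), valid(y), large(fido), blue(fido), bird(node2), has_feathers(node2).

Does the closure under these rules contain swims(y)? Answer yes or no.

Round 1 fires (2), (3), (7), giving wooden(fido), stale(y), approved(fido).
Round 2 fires (1), (5), giving mammal(fido), hot(node2).
Round 3 fires (8), (11), giving flagged(y), swims(y).
Round 4 fires (4), (6), giving locked(node2), active(y).
Round 5 fires (9), giving small(node2).
swims(y) appears in round 3, so it is derivable.

yes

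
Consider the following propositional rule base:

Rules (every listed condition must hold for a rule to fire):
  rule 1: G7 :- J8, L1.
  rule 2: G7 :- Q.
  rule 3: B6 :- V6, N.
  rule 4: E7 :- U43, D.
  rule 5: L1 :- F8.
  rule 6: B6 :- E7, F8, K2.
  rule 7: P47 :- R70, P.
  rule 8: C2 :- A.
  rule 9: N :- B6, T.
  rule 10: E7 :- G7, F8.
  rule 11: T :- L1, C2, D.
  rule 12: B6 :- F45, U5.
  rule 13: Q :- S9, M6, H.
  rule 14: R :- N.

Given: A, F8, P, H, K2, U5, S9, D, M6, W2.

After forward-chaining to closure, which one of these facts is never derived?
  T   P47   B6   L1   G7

P47

Round 1 — rule 5, rule 8, rule 13, derive L1, C2, Q.
Round 2 — rule 2, rule 11, derive G7, T.
Round 3 — rule 10, derive E7.
Round 4 — rule 6, derive B6.
Round 5 — rule 9, derive N.
Round 6 — rule 14, derive R.
Derived: L1 (round 1), T (round 2), B6 (round 4), G7 (round 2). P47 never appears in any round.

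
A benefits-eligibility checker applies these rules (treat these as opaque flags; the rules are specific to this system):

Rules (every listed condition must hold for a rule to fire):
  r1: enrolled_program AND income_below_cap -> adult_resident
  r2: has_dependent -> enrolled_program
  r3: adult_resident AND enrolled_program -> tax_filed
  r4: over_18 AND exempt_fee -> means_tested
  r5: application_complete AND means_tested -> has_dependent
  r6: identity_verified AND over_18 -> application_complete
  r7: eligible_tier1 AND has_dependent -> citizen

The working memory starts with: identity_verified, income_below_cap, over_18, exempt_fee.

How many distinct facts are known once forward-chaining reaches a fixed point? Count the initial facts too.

10

[1] r4 [over_18 AND exempt_fee -> means_tested]; r6 [identity_verified AND over_18 -> application_complete]. ⇒ new: means_tested, application_complete.
[2] r5 [application_complete AND means_tested -> has_dependent]. ⇒ new: has_dependent.
[3] r2 [has_dependent -> enrolled_program]. ⇒ new: enrolled_program.
[4] r1 [enrolled_program AND income_below_cap -> adult_resident]. ⇒ new: adult_resident.
[5] r3 [adult_resident AND enrolled_program -> tax_filed]. ⇒ new: tax_filed.
Closure: {adult_resident, application_complete, enrolled_program, exempt_fee, has_dependent, identity_verified, income_below_cap, means_tested, over_18, tax_filed} — 10 facts.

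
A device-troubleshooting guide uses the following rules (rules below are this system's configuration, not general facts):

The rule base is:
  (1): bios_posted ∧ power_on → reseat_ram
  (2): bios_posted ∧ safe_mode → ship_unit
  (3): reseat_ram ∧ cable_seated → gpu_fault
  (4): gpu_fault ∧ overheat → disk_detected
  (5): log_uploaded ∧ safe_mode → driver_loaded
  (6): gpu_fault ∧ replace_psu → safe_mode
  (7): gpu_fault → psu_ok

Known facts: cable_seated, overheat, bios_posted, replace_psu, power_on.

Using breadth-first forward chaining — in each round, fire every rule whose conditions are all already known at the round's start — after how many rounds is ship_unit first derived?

Round 1 fires (1), giving reseat_ram.
Round 2 fires (3), giving gpu_fault.
Round 3 fires (4), (6), (7), giving disk_detected, safe_mode, psu_ok.
Round 4 fires (2), giving ship_unit.
ship_unit first appears in round 4.

4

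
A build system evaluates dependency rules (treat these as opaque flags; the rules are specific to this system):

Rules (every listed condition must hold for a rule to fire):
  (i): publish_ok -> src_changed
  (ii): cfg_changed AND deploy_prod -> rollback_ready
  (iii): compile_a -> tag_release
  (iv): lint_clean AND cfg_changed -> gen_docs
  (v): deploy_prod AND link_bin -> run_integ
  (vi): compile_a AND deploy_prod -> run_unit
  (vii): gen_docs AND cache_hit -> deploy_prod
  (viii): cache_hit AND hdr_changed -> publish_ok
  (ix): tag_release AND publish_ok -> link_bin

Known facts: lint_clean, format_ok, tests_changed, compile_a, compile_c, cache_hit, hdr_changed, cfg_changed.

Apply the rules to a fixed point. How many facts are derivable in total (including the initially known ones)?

Round 1 — (iii), (iv), (viii), derive tag_release, gen_docs, publish_ok.
Round 2 — (i), (vii), (ix), derive src_changed, deploy_prod, link_bin.
Round 3 — (ii), (v), (vi), derive rollback_ready, run_integ, run_unit.
Closure: {cache_hit, cfg_changed, compile_a, compile_c, deploy_prod, format_ok, gen_docs, hdr_changed, link_bin, lint_clean, publish_ok, rollback_ready, run_integ, run_unit, src_changed, tag_release, tests_changed} — 17 facts.

17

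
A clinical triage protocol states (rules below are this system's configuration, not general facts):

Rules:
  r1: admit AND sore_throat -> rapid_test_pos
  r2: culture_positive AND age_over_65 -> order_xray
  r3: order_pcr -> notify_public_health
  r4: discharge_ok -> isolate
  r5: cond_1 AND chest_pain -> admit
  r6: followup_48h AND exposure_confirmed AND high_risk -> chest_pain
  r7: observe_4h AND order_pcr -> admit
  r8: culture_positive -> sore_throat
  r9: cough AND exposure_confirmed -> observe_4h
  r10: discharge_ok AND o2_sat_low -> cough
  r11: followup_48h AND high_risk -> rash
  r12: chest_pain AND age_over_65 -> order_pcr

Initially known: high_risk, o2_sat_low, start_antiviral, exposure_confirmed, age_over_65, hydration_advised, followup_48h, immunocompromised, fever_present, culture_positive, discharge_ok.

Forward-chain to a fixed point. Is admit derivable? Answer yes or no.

Round 1: r2 [culture_positive AND age_over_65 -> order_xray]; r4 [discharge_ok -> isolate]; r6 [followup_48h AND exposure_confirmed AND high_risk -> chest_pain]; r8 [culture_positive -> sore_throat]; r10 [discharge_ok AND o2_sat_low -> cough]; r11 [followup_48h AND high_risk -> rash]. New: order_xray, isolate, chest_pain, sore_throat, cough, rash.
Round 2: r9 [cough AND exposure_confirmed -> observe_4h]; r12 [chest_pain AND age_over_65 -> order_pcr]. New: observe_4h, order_pcr.
Round 3: r3 [order_pcr -> notify_public_health]; r7 [observe_4h AND order_pcr -> admit]. New: notify_public_health, admit.
Round 4: r1 [admit AND sore_throat -> rapid_test_pos]. New: rapid_test_pos.
admit appears in round 3, so it is derivable.

yes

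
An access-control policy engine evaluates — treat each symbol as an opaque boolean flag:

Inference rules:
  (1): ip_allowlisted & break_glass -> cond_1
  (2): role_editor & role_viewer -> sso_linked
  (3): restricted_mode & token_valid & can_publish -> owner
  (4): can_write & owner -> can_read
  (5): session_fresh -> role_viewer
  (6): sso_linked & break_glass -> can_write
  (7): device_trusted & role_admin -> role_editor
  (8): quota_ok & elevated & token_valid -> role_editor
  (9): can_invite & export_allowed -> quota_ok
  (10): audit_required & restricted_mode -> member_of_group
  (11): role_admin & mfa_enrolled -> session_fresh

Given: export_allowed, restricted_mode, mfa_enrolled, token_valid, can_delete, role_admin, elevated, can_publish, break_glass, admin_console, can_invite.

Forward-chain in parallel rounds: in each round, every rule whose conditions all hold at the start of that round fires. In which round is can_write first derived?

[1] (3) [restricted_mode & token_valid & can_publish -> owner]; (9) [can_invite & export_allowed -> quota_ok]; (11) [role_admin & mfa_enrolled -> session_fresh]. ⇒ new: owner, quota_ok, session_fresh.
[2] (5) [session_fresh -> role_viewer]; (8) [quota_ok & elevated & token_valid -> role_editor]. ⇒ new: role_viewer, role_editor.
[3] (2) [role_editor & role_viewer -> sso_linked]. ⇒ new: sso_linked.
[4] (6) [sso_linked & break_glass -> can_write]. ⇒ new: can_write.
can_write first appears in round 4.

4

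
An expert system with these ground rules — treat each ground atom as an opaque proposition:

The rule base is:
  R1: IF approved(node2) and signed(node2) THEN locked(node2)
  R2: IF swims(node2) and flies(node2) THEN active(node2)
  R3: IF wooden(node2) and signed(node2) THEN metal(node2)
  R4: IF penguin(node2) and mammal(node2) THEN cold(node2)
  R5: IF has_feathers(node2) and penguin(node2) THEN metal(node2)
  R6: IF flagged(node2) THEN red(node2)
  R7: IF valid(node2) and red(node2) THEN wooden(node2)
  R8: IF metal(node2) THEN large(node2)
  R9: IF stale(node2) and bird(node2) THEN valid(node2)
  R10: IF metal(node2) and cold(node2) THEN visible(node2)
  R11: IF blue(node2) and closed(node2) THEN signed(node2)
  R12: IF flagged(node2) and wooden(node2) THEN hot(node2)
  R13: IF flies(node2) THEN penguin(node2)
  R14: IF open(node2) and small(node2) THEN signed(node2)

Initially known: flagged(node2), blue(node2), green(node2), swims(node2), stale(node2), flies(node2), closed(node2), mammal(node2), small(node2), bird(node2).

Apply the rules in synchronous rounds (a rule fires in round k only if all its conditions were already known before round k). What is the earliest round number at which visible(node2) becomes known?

[1] R2 [IF swims(node2) and flies(node2) THEN active(node2)]; R6 [IF flagged(node2) THEN red(node2)]; R9 [IF stale(node2) and bird(node2) THEN valid(node2)]; R11 [IF blue(node2) and closed(node2) THEN signed(node2)]; R13 [IF flies(node2) THEN penguin(node2)]. ⇒ new: active(node2), red(node2), valid(node2), signed(node2), penguin(node2).
[2] R4 [IF penguin(node2) and mammal(node2) THEN cold(node2)]; R7 [IF valid(node2) and red(node2) THEN wooden(node2)]. ⇒ new: cold(node2), wooden(node2).
[3] R3 [IF wooden(node2) and signed(node2) THEN metal(node2)]; R12 [IF flagged(node2) and wooden(node2) THEN hot(node2)]. ⇒ new: metal(node2), hot(node2).
[4] R8 [IF metal(node2) THEN large(node2)]; R10 [IF metal(node2) and cold(node2) THEN visible(node2)]. ⇒ new: large(node2), visible(node2).
visible(node2) first appears in round 4.

4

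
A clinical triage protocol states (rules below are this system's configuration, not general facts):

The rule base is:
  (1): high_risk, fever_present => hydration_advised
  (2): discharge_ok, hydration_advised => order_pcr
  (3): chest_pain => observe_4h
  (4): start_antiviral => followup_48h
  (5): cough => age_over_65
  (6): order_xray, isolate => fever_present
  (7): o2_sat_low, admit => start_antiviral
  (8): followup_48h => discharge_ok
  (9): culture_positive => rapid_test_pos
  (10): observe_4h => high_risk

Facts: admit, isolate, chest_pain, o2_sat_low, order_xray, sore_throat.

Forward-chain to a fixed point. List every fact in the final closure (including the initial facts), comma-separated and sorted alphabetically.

admit, chest_pain, discharge_ok, fever_present, followup_48h, high_risk, hydration_advised, isolate, o2_sat_low, observe_4h, order_pcr, order_xray, sore_throat, start_antiviral

Round 1 — (3), (6), (7), derive observe_4h, fever_present, start_antiviral.
Round 2 — (4), (10), derive followup_48h, high_risk.
Round 3 — (1), (8), derive hydration_advised, discharge_ok.
Round 4 — (2), derive order_pcr.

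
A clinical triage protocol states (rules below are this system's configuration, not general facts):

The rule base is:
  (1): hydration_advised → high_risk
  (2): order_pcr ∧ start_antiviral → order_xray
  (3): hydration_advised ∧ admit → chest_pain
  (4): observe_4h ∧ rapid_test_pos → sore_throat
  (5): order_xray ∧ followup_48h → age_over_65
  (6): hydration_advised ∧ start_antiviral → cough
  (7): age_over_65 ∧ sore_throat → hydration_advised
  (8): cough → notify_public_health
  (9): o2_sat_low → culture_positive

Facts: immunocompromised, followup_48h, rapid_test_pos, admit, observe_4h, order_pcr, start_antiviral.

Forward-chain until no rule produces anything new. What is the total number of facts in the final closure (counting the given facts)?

15

Round 1 fires (2), (4), giving order_xray, sore_throat.
Round 2 fires (5), giving age_over_65.
Round 3 fires (7), giving hydration_advised.
Round 4 fires (1), (3), (6), giving high_risk, chest_pain, cough.
Round 5 fires (8), giving notify_public_health.
Closure: {admit, age_over_65, chest_pain, cough, followup_48h, high_risk, hydration_advised, immunocompromised, notify_public_health, observe_4h, order_pcr, order_xray, rapid_test_pos, sore_throat, start_antiviral} — 15 facts.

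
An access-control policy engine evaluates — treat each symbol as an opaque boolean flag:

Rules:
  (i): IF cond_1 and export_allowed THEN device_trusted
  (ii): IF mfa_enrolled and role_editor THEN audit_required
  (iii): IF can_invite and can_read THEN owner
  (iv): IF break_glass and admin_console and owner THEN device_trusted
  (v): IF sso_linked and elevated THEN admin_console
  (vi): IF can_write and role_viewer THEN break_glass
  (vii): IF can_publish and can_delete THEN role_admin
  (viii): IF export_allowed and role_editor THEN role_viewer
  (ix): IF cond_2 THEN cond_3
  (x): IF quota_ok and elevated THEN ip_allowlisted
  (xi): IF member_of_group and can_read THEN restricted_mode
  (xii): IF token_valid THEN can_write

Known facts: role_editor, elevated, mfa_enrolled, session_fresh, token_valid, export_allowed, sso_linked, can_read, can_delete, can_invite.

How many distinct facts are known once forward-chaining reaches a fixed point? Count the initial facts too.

Round 1 — (ii), (iii), (v), (viii), (xii), derive audit_required, owner, admin_console, role_viewer, can_write.
Round 2 — (vi), derive break_glass.
Round 3 — (iv), derive device_trusted.
Closure: {admin_console, audit_required, break_glass, can_delete, can_invite, can_read, can_write, device_trusted, elevated, export_allowed, mfa_enrolled, owner, role_editor, role_viewer, session_fresh, sso_linked, token_valid} — 17 facts.

17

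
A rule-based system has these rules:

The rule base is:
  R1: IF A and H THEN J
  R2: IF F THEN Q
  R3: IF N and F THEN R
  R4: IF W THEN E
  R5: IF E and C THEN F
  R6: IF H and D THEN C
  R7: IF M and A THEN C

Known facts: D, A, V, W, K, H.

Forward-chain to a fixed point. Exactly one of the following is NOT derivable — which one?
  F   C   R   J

R

Round 1 fires R1, R4, R6, giving J, E, C.
Round 2 fires R5, giving F.
Round 3 fires R2, giving Q.
Derived: C (round 1), F (round 2), J (round 1). R never appears in any round.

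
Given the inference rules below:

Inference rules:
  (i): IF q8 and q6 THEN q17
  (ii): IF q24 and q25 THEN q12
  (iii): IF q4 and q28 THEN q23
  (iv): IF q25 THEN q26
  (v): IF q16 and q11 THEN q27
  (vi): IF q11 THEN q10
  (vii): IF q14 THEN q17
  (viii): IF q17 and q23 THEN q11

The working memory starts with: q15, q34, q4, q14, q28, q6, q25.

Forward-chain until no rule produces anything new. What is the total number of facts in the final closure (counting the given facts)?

12

Round 1: (iii) [IF q4 and q28 THEN q23]; (iv) [IF q25 THEN q26]; (vii) [IF q14 THEN q17]. Adds q23, q26, q17.
Round 2: (viii) [IF q17 and q23 THEN q11]. Adds q11.
Round 3: (vi) [IF q11 THEN q10]. Adds q10.
Closure: {q10, q11, q14, q15, q17, q23, q25, q26, q28, q34, q4, q6} — 12 facts.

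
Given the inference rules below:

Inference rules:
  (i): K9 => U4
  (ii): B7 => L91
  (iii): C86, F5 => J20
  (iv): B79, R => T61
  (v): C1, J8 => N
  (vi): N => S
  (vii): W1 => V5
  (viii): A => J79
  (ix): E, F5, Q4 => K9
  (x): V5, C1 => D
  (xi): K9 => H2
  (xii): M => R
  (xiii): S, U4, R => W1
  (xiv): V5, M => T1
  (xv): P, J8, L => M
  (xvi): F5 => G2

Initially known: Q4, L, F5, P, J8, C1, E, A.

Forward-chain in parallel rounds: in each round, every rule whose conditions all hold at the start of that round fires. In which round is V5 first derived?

4

Round 1 fires (v), (viii), (ix), (xv), (xvi), giving N, J79, K9, M, G2.
Round 2 fires (i), (vi), (xi), (xii), giving U4, S, H2, R.
Round 3 fires (xiii), giving W1.
Round 4 fires (vii), giving V5.
V5 first appears in round 4.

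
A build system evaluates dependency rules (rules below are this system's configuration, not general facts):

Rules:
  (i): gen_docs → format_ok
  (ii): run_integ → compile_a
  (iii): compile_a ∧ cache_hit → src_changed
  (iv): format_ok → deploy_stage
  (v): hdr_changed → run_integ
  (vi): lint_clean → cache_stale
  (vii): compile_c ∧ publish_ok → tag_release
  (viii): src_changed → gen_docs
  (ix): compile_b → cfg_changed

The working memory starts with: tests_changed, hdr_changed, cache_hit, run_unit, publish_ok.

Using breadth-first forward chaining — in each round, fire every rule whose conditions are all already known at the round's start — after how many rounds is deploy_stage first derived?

6

Round 1: (v) [hdr_changed → run_integ]. New: run_integ.
Round 2: (ii) [run_integ → compile_a]. New: compile_a.
Round 3: (iii) [compile_a ∧ cache_hit → src_changed]. New: src_changed.
Round 4: (viii) [src_changed → gen_docs]. New: gen_docs.
Round 5: (i) [gen_docs → format_ok]. New: format_ok.
Round 6: (iv) [format_ok → deploy_stage]. New: deploy_stage.
deploy_stage first appears in round 6.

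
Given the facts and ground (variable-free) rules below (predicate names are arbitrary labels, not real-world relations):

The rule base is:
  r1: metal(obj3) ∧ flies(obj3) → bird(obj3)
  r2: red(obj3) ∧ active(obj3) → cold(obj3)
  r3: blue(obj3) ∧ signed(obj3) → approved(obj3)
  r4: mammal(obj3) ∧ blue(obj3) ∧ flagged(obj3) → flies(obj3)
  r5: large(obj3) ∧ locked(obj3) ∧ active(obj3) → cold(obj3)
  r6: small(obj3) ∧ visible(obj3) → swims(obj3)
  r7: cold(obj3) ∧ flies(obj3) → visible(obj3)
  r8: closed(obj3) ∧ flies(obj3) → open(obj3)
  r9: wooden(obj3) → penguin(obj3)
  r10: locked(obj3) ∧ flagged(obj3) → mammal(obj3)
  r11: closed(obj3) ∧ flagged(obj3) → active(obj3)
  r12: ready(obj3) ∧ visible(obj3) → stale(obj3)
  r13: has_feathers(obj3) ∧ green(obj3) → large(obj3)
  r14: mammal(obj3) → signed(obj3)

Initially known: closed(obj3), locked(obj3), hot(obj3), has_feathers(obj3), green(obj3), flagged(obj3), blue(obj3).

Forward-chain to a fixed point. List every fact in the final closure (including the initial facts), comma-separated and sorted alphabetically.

active(obj3), approved(obj3), blue(obj3), closed(obj3), cold(obj3), flagged(obj3), flies(obj3), green(obj3), has_feathers(obj3), hot(obj3), large(obj3), locked(obj3), mammal(obj3), open(obj3), signed(obj3), visible(obj3)

Round 1: r10 [locked(obj3) ∧ flagged(obj3) → mammal(obj3)]; r11 [closed(obj3) ∧ flagged(obj3) → active(obj3)]; r13 [has_feathers(obj3) ∧ green(obj3) → large(obj3)]. Adds mammal(obj3), active(obj3), large(obj3).
Round 2: r4 [mammal(obj3) ∧ blue(obj3) ∧ flagged(obj3) → flies(obj3)]; r5 [large(obj3) ∧ locked(obj3) ∧ active(obj3) → cold(obj3)]; r14 [mammal(obj3) → signed(obj3)]. Adds flies(obj3), cold(obj3), signed(obj3).
Round 3: r3 [blue(obj3) ∧ signed(obj3) → approved(obj3)]; r7 [cold(obj3) ∧ flies(obj3) → visible(obj3)]; r8 [closed(obj3) ∧ flies(obj3) → open(obj3)]. Adds approved(obj3), visible(obj3), open(obj3).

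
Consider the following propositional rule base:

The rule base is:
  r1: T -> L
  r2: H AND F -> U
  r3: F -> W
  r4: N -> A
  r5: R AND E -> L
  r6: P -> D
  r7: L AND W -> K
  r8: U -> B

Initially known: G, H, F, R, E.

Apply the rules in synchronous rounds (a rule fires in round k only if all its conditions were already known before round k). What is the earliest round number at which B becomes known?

2

[1] r2 [H AND F -> U]; r3 [F -> W]; r5 [R AND E -> L]. ⇒ new: U, W, L.
[2] r7 [L AND W -> K]; r8 [U -> B]. ⇒ new: K, B.
B first appears in round 2.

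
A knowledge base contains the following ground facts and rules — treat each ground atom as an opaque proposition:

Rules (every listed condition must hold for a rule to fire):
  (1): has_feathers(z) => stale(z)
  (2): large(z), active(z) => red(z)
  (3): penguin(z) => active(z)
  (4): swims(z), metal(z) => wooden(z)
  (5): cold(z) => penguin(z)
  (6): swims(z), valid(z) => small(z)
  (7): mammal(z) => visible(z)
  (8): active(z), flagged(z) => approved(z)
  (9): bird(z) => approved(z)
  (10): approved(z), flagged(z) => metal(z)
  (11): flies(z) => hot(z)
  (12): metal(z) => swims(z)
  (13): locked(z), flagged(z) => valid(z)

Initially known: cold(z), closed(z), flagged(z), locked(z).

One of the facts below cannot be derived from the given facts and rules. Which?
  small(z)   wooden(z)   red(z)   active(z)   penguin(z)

Round 1 — (5), (13), derive penguin(z), valid(z).
Round 2 — (3), derive active(z).
Round 3 — (8), derive approved(z).
Round 4 — (10), derive metal(z).
Round 5 — (12), derive swims(z).
Round 6 — (4), (6), derive wooden(z), small(z).
Derived: wooden(z) (round 6), active(z) (round 2), small(z) (round 6), penguin(z) (round 1). red(z) never appears in any round.

red(z)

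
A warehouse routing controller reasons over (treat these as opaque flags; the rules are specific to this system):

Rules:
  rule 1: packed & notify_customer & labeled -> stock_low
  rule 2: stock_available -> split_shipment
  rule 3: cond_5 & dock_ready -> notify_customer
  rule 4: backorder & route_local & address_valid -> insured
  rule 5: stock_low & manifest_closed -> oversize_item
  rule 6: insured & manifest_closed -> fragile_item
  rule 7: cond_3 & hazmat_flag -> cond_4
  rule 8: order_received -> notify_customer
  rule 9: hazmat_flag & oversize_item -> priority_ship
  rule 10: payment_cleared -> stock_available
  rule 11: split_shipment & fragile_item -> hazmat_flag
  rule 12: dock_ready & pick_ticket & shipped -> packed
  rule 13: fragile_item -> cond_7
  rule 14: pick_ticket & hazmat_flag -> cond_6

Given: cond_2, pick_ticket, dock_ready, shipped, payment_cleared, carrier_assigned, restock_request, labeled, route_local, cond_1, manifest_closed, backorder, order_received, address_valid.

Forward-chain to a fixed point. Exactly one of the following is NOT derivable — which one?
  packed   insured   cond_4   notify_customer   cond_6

cond_4

Round 1 — rule 4, rule 8, rule 10, rule 12, derive insured, notify_customer, stock_available, packed.
Round 2 — rule 1, rule 2, rule 6, derive stock_low, split_shipment, fragile_item.
Round 3 — rule 5, rule 11, rule 13, derive oversize_item, hazmat_flag, cond_7.
Round 4 — rule 9, rule 14, derive priority_ship, cond_6.
Derived: insured (round 1), packed (round 1), notify_customer (round 1), cond_6 (round 4). cond_4 never appears in any round.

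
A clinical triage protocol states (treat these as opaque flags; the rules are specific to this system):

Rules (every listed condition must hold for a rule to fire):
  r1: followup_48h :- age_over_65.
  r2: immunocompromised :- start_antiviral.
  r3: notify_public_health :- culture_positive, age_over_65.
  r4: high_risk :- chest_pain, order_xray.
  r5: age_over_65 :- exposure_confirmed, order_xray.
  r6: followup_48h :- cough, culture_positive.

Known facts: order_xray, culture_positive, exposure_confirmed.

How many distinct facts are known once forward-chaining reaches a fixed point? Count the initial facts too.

Round 1: r5 [age_over_65 :- exposure_confirmed, order_xray.]. Adds age_over_65.
Round 2: r1 [followup_48h :- age_over_65.]; r3 [notify_public_health :- culture_positive, age_over_65.]. Adds followup_48h, notify_public_health.
Closure: {age_over_65, culture_positive, exposure_confirmed, followup_48h, notify_public_health, order_xray} — 6 facts.

6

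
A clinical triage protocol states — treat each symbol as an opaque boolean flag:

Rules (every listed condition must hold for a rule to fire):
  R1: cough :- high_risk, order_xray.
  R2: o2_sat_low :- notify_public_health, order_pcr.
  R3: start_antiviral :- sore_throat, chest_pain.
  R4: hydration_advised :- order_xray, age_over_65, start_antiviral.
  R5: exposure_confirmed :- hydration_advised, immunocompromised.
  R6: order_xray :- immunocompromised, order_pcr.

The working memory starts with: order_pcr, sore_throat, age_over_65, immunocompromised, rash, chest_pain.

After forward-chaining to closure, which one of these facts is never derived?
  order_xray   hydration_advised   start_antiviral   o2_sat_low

o2_sat_low

[1] R3 [start_antiviral :- sore_throat, chest_pain.]; R6 [order_xray :- immunocompromised, order_pcr.]. ⇒ new: start_antiviral, order_xray.
[2] R4 [hydration_advised :- order_xray, age_over_65, start_antiviral.]. ⇒ new: hydration_advised.
[3] R5 [exposure_confirmed :- hydration_advised, immunocompromised.]. ⇒ new: exposure_confirmed.
Derived: start_antiviral (round 1), hydration_advised (round 2), order_xray (round 1). o2_sat_low never appears in any round.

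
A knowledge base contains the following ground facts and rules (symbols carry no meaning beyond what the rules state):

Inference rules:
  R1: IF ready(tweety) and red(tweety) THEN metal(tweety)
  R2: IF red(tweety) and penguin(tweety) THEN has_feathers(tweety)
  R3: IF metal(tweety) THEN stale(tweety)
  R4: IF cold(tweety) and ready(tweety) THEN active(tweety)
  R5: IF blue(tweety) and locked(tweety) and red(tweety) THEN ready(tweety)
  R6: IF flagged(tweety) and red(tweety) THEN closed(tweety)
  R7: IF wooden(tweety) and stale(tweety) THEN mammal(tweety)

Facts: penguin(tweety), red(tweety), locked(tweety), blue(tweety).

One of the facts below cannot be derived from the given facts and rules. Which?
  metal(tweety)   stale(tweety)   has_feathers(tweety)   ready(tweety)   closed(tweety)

closed(tweety)

[1] R2 [IF red(tweety) and penguin(tweety) THEN has_feathers(tweety)]; R5 [IF blue(tweety) and locked(tweety) and red(tweety) THEN ready(tweety)]. ⇒ new: has_feathers(tweety), ready(tweety).
[2] R1 [IF ready(tweety) and red(tweety) THEN metal(tweety)]. ⇒ new: metal(tweety).
[3] R3 [IF metal(tweety) THEN stale(tweety)]. ⇒ new: stale(tweety).
Derived: ready(tweety) (round 1), has_feathers(tweety) (round 1), metal(tweety) (round 2), stale(tweety) (round 3). closed(tweety) never appears in any round.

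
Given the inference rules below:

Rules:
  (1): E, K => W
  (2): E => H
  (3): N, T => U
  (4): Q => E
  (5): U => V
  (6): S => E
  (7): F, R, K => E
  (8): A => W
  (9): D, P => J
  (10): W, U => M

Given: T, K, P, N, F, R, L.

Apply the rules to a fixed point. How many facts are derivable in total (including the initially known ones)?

Round 1: (3) [N, T => U]; (7) [F, R, K => E]. New: U, E.
Round 2: (1) [E, K => W]; (2) [E => H]; (5) [U => V]. New: W, H, V.
Round 3: (10) [W, U => M]. New: M.
Closure: {E, F, H, K, L, M, N, P, R, T, U, V, W} — 13 facts.

13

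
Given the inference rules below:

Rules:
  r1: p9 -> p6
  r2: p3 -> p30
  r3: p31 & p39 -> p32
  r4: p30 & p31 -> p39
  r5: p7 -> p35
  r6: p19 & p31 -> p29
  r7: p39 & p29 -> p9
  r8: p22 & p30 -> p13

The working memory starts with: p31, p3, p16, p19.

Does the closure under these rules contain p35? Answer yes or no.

Round 1 — r2, r6, derive p30, p29.
Round 2 — r4, derive p39.
Round 3 — r3, r7, derive p32, p9.
Round 4 — r1, derive p6.
Fixed point reached. p35 is concluded only by r5; r5 needs p7 (never derived).

no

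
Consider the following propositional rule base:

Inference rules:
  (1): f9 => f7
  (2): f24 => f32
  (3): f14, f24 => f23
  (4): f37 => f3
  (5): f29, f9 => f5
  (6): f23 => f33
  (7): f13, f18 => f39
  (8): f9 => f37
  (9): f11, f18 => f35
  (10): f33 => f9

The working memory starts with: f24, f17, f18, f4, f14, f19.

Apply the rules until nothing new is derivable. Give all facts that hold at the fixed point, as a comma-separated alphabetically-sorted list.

f14, f17, f18, f19, f23, f24, f3, f32, f33, f37, f4, f7, f9

Round 1 fires (2), (3), giving f32, f23.
Round 2 fires (6), giving f33.
Round 3 fires (10), giving f9.
Round 4 fires (1), (8), giving f7, f37.
Round 5 fires (4), giving f3.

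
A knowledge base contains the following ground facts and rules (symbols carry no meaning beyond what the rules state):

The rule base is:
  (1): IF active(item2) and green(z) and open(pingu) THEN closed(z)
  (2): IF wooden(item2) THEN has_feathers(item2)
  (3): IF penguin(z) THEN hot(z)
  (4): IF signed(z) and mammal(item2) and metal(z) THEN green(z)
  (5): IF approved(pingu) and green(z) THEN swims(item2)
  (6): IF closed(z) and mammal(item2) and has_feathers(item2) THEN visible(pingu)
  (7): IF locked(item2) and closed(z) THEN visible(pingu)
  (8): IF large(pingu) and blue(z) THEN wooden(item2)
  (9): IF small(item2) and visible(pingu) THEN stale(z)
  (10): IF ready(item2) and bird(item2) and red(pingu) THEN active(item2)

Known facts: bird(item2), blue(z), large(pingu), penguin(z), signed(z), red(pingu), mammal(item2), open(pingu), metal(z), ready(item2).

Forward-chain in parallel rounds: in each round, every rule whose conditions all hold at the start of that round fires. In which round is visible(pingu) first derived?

[1] (3) [IF penguin(z) THEN hot(z)]; (4) [IF signed(z) and mammal(item2) and metal(z) THEN green(z)]; (8) [IF large(pingu) and blue(z) THEN wooden(item2)]; (10) [IF ready(item2) and bird(item2) and red(pingu) THEN active(item2)]. ⇒ new: hot(z), green(z), wooden(item2), active(item2).
[2] (1) [IF active(item2) and green(z) and open(pingu) THEN closed(z)]; (2) [IF wooden(item2) THEN has_feathers(item2)]. ⇒ new: closed(z), has_feathers(item2).
[3] (6) [IF closed(z) and mammal(item2) and has_feathers(item2) THEN visible(pingu)]. ⇒ new: visible(pingu).
visible(pingu) first appears in round 3.

3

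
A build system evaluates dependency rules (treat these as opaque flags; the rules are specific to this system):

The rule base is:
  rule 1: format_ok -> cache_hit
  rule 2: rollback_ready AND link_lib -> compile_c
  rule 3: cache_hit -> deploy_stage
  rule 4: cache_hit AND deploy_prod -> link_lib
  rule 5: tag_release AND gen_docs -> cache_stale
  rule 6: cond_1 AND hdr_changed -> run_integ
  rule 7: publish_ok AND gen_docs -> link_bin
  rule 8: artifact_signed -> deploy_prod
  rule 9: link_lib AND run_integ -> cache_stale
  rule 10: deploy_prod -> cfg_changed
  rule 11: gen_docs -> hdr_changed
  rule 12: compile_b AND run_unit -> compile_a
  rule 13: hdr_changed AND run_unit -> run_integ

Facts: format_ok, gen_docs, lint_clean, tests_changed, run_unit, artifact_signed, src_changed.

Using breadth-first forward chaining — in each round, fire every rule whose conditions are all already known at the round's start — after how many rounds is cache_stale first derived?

3

[1] rule 1 [format_ok -> cache_hit]; rule 8 [artifact_signed -> deploy_prod]; rule 11 [gen_docs -> hdr_changed]. ⇒ new: cache_hit, deploy_prod, hdr_changed.
[2] rule 3 [cache_hit -> deploy_stage]; rule 4 [cache_hit AND deploy_prod -> link_lib]; rule 10 [deploy_prod -> cfg_changed]; rule 13 [hdr_changed AND run_unit -> run_integ]. ⇒ new: deploy_stage, link_lib, cfg_changed, run_integ.
[3] rule 9 [link_lib AND run_integ -> cache_stale]. ⇒ new: cache_stale.
cache_stale first appears in round 3.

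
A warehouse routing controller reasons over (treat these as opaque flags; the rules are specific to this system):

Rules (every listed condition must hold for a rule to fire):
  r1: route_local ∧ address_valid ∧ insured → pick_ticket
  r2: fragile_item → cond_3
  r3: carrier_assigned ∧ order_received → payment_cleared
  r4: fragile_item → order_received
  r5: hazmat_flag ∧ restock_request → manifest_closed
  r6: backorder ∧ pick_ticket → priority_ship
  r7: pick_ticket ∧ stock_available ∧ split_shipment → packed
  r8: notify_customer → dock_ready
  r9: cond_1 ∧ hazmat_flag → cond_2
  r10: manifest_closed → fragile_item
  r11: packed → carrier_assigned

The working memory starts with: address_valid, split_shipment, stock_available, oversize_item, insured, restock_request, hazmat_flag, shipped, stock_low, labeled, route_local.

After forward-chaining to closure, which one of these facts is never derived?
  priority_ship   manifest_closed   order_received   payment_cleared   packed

priority_ship

[1] r1 [route_local ∧ address_valid ∧ insured → pick_ticket]; r5 [hazmat_flag ∧ restock_request → manifest_closed]. ⇒ new: pick_ticket, manifest_closed.
[2] r7 [pick_ticket ∧ stock_available ∧ split_shipment → packed]; r10 [manifest_closed → fragile_item]. ⇒ new: packed, fragile_item.
[3] r2 [fragile_item → cond_3]; r4 [fragile_item → order_received]; r11 [packed → carrier_assigned]. ⇒ new: cond_3, order_received, carrier_assigned.
[4] r3 [carrier_assigned ∧ order_received → payment_cleared]. ⇒ new: payment_cleared.
Derived: order_received (round 3), payment_cleared (round 4), packed (round 2), manifest_closed (round 1). priority_ship never appears in any round.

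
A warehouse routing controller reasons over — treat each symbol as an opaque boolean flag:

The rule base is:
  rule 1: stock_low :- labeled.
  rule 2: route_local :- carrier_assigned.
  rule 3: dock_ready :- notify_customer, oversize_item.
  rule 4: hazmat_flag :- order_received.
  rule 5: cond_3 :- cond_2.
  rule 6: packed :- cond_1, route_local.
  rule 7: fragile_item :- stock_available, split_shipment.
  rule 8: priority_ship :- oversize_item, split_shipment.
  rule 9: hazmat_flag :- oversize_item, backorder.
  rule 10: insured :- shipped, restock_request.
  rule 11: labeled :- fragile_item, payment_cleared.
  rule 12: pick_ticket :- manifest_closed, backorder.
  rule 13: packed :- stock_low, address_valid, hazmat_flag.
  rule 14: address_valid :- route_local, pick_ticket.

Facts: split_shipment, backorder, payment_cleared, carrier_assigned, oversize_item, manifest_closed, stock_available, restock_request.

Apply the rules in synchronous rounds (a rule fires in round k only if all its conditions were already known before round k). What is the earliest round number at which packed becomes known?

Round 1 — rule 2, rule 7, rule 8, rule 9, rule 12, derive route_local, fragile_item, priority_ship, hazmat_flag, pick_ticket.
Round 2 — rule 11, rule 14, derive labeled, address_valid.
Round 3 — rule 1, derive stock_low.
Round 4 — rule 13, derive packed.
packed first appears in round 4.

4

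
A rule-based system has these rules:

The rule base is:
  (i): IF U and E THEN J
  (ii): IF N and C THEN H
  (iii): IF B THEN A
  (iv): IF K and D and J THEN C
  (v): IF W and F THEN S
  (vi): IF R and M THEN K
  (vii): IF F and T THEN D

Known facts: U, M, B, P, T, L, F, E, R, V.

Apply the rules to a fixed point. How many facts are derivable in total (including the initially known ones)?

Round 1 fires (i), (iii), (vi), (vii), giving J, A, K, D.
Round 2 fires (iv), giving C.
Closure: {A, B, C, D, E, F, J, K, L, M, P, R, T, U, V} — 15 facts.

15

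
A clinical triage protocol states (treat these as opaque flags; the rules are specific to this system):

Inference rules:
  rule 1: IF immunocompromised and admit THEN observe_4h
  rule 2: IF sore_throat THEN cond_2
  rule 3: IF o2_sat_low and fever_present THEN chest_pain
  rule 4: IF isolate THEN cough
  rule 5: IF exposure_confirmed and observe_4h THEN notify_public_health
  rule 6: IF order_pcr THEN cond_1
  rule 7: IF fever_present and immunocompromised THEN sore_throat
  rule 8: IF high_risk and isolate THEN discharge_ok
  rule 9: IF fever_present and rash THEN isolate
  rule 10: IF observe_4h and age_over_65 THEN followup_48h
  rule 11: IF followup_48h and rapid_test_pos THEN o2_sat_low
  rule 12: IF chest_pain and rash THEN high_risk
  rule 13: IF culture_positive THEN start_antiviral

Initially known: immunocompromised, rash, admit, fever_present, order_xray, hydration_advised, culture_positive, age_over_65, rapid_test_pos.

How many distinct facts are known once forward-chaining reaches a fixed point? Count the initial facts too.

Round 1 fires rule 1, rule 7, rule 9, rule 13, giving observe_4h, sore_throat, isolate, start_antiviral.
Round 2 fires rule 2, rule 4, rule 10, giving cond_2, cough, followup_48h.
Round 3 fires rule 11, giving o2_sat_low.
Round 4 fires rule 3, giving chest_pain.
Round 5 fires rule 12, giving high_risk.
Round 6 fires rule 8, giving discharge_ok.
Closure: {admit, age_over_65, chest_pain, cond_2, cough, culture_positive, discharge_ok, fever_present, followup_48h, high_risk, hydration_advised, immunocompromised, isolate, o2_sat_low, observe_4h, order_xray, rapid_test_pos, rash, sore_throat, start_antiviral} — 20 facts.

20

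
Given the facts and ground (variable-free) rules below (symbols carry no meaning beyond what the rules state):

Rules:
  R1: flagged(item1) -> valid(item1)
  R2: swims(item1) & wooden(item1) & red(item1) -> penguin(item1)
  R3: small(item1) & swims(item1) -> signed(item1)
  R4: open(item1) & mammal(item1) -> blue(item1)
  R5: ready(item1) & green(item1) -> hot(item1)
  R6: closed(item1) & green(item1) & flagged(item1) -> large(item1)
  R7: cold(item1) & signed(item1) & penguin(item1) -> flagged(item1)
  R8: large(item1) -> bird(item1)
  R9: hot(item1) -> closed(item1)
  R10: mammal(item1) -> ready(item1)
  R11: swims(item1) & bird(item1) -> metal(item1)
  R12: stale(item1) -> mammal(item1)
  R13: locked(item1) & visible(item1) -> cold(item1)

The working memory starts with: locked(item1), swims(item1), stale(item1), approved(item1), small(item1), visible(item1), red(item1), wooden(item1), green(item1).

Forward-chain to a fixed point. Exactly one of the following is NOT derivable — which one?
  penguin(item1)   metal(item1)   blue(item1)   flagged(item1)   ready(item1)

[1] R2 [swims(item1) & wooden(item1) & red(item1) -> penguin(item1)]; R3 [small(item1) & swims(item1) -> signed(item1)]; R12 [stale(item1) -> mammal(item1)]; R13 [locked(item1) & visible(item1) -> cold(item1)]. ⇒ new: penguin(item1), signed(item1), mammal(item1), cold(item1).
[2] R7 [cold(item1) & signed(item1) & penguin(item1) -> flagged(item1)]; R10 [mammal(item1) -> ready(item1)]. ⇒ new: flagged(item1), ready(item1).
[3] R1 [flagged(item1) -> valid(item1)]; R5 [ready(item1) & green(item1) -> hot(item1)]. ⇒ new: valid(item1), hot(item1).
[4] R9 [hot(item1) -> closed(item1)]. ⇒ new: closed(item1).
[5] R6 [closed(item1) & green(item1) & flagged(item1) -> large(item1)]. ⇒ new: large(item1).
[6] R8 [large(item1) -> bird(item1)]. ⇒ new: bird(item1).
[7] R11 [swims(item1) & bird(item1) -> metal(item1)]. ⇒ new: metal(item1).
Derived: metal(item1) (round 7), ready(item1) (round 2), flagged(item1) (round 2), penguin(item1) (round 1). blue(item1) never appears in any round.

blue(item1)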